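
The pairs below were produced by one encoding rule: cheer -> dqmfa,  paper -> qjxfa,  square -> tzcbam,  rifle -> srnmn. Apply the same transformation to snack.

It's a Vigenère-style cipher with numeric key [1,9,8]: position i shifts by key[i mod 3].
For snack: s+1=t, n+9=w, a+8=i, c+1=d, k+9=t.

twidt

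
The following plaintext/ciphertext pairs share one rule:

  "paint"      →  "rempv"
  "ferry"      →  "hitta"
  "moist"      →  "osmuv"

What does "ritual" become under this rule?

tmvyen

The shift depends on letter class: consonant p→r is +2, but vowel a→e is +4. Two shifts are in play — +4 for a/e/i/o/u, +2 for every other letter.
For ritual: r(cons)+2=t, i(vowel)+4=m, t(cons)+2=v, u(vowel)+4=y, a(vowel)+4=e, l(cons)+2=n.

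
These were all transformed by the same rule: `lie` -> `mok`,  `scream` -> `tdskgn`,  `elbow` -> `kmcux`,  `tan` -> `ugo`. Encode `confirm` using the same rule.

The shift depends on letter class: consonant l→m is +1, but vowel i→o is +6. The rule splits by letter class: vowels +6, consonants +1.
On confirm: c(cons)+1=d, o(vowel)+6=u, n(cons)+1=o, f(cons)+1=g, i(vowel)+6=o, r(cons)+1=s, m(cons)+1=n.

duogosn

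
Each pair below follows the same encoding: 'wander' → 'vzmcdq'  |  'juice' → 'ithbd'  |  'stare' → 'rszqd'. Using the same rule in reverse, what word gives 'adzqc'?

beard

Every letter moves 25 places later in the alphabet, wrapping around z→a.
Reversing it on adzqc: a−25=b, d−25=e, z−25=a, q−25=r, c−25=d.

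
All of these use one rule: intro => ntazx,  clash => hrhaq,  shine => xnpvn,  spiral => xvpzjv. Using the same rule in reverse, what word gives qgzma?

Each letter shifts forward by (position + 5), i.e. 5, 6, 7, … — the shift grows by one for each successive letter.
Undoing it on qgzma: q−5=l, g−6=a, z−7=s, m−8=e, a−9=r.

laser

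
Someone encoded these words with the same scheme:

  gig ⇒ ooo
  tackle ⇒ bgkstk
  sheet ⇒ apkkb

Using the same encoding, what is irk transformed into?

The shift depends on letter class: consonant g→o is +8, but vowel i→o is +6. Vowels shift forward by 6 and consonants shift forward by 8.
Applying it to irk: i(vowel)+6=o, r(cons)+8=z, k(cons)+8=s.

ozs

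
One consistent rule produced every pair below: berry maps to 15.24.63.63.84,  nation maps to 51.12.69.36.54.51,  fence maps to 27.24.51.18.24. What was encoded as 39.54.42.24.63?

joker

b(#2)→15 and e(#5)→24: differences scale by 3, so n = 3·pos + 9. With a=1..z=26, the number is 3·pos + 9.
Reversing it on 39.54.42.24.63: 39→(39−9)÷3=10=j, 54→(54−9)÷3=15=o, 42→(42−9)÷3=11=k, 24→(24−9)÷3=5=e, 63→(63−9)÷3=18=r.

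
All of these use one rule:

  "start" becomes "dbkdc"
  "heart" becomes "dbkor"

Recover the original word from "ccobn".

dress

The output letters match the input read backwards, each shifted +10: start reversed is trats. Read the word backwards and shift each letter +10.
Decoding ccobn: shift back: c−10=s, c−10=s, o−10=e, b−10=r, n−10=d → sserd; then reverse → dress.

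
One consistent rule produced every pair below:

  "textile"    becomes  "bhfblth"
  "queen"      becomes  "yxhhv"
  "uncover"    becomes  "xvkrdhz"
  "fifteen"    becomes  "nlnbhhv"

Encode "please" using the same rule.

xthdah

The shift depends on letter class: consonant t→b is +8, but vowel e→h is +3. Two shifts are in play — +3 for a/e/i/o/u, +8 for every other letter.
On please: p(cons)+8=x, l(cons)+8=t, e(vowel)+3=h, a(vowel)+3=d, s(cons)+8=a, e(vowel)+3=h.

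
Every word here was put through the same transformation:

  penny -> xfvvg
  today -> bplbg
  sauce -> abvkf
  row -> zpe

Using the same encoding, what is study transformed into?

Vowels shift forward by 1 and consonants shift forward by 8.
For study: s(cons)+8=a, t(cons)+8=b, u(vowel)+1=v, d(cons)+8=l, y(cons)+8=g.

abvlg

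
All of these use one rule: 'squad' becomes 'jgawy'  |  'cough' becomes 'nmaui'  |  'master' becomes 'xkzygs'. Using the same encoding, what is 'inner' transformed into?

xktto

The word is reversed, then every letter is shifted forward by 6.
On inner: reverse → renni; then shift: r+6=x, e+6=k, n+6=t, n+6=t, i+6=o.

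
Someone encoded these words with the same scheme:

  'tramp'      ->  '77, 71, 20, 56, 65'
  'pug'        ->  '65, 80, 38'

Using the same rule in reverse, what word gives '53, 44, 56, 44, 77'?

Each letter becomes 3×(its alphabet position, a=1..z=26) + 17.
Decoding 53, 44, 56, 44, 77: 53→(53−17)÷3=12=l, 44→(44−17)÷3=9=i, 56→(56−17)÷3=13=m, 44→(44−17)÷3=9=i, 77→(77−17)÷3=20=t.

limit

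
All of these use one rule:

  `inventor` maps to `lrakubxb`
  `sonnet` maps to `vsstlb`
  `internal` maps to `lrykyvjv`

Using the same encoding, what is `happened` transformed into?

keuvlvnn

In inventor: i→l is +3, n→r is +4, v→a is +5, e→k is +6 — the shift increases by 1 each position. The shift increases by 1 at each position, starting from +3: 3, 4, 5, ….
For happened: h+3=k, a+4=e, p+5=u, p+6=v, e+7=l, n+8=v, e+9=n, d+10=n.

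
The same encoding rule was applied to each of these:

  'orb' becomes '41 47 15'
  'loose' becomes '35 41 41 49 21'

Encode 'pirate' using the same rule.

43 29 47 13 51 21

Each letter becomes 2×(its alphabet position, a=1..z=26) + 11.
Applying it to pirate: p=16→43, i=9→29, r=18→47, a=1→13, t=20→51, e=5→21.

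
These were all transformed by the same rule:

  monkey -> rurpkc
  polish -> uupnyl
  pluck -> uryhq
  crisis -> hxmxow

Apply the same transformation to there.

Shifts by position in monkey: pos 0: m→r (+5), pos 1: o→u (+6), pos 2: n→r (+4), pos 3: k→p (+5), pos 4: e→k (+6), pos 5: y→c (+4) — repeating every 3. A repeating key of period 3 is used — shifts +5, +6, +4 over and over.
For there: t+5=y, h+6=n, e+4=i, r+5=w, e+6=k.

yniwk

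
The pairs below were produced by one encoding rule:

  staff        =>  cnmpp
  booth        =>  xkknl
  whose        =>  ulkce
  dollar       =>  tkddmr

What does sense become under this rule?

cezce

s(18)→c(2) and t(19)→n(13) fit y≡11x+12 (mod 26); the inverse of 11 mod 26 is 19. Each letter's alphabet position (a=0..z=25) is mapped through 11·x+12 mod 26 — an affine cipher.
On sense: s(18)→11·18+12≡2=c; e(4)→11·4+12≡4=e; n(13)→11·13+12≡25=z; s(18)→11·18+12≡2=c; e(4)→11·4+12≡4=e (all mod 26).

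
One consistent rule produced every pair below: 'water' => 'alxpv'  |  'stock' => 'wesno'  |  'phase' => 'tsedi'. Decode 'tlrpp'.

Shifts by position in water: pos 0: w→a (+4), pos 1: a→l (+11), pos 2: t→x (+4), pos 3: e→p (+11) — repeating every 2. The shifts repeat in a cycle of length 2: positions 0,1,… shift by +4, +11, then the pattern repeats.
Reversing it on tlrpp: t−4=p, l−11=a, r−4=n, p−11=e, p−4=l.

panel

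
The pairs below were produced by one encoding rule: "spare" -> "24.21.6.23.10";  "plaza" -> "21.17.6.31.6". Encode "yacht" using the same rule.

s is letter #19 and maps to 24: an offset of 5. The number is (letter's place in the alphabet, a=1) + 5.
Applying it to yacht: y=25→30, a=1→6, c=3→8, h=8→13, t=20→25.

30.6.8.13.25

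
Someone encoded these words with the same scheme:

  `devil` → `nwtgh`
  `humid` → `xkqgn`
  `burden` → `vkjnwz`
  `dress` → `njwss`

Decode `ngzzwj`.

This is an affine cipher: with a=0,…,z=25, each position x becomes (9x+12) mod 26.
Decoding ngzzwj: n(13)→3·(13−12)≡3=d; g(6)→3·(6−12)≡8=i; z(25)→3·(25−12)≡13=n; z(25)→3·(25−12)≡13=n; w(22)→3·(22−12)≡4=e; j(9)→3·(9−12)≡17=r (all mod 26).

dinner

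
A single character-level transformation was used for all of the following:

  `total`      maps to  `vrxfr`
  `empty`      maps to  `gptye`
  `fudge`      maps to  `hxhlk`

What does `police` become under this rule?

In total: t→v is +2, o→r is +3, t→x is +4, a→f is +5 — the shift increases by 1 each position. Each letter shifts forward by (position + 2), i.e. 2, 3, 4, … — the shift grows by one for each successive letter.
Applying it to police: p+2=r, o+3=r, l+4=p, i+5=n, c+6=i, e+7=l.

rrpnil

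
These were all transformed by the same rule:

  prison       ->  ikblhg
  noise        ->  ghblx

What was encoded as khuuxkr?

Compare letters: p→i is +19, r→k is +19, i→b is +19 — a constant shift. It's a constant shift of +19 (ROT19).
Reversing it on khuuxkr: k−19=r, h−19=o, u−19=b, u−19=b, x−19=e, k−19=r, r−19=y.

robbery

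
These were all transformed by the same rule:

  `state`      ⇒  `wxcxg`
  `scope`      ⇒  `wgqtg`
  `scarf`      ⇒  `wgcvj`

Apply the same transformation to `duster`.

hwwxgv

The shift depends on letter class: consonant s→w is +4, but vowel a→c is +2. The rule splits by letter class: vowels +2, consonants +4.
Applying it to duster: d(cons)+4=h, u(vowel)+2=w, s(cons)+4=w, t(cons)+4=x, e(vowel)+2=g, r(cons)+4=v.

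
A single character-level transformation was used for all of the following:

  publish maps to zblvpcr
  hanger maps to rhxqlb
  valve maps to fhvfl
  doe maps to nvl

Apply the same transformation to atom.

hdvw

The shift depends on letter class: consonant p→z is +10, but vowel u→b is +7. The rule splits by letter class: vowels +7, consonants +10.
For atom: a(vowel)+7=h, t(cons)+10=d, o(vowel)+7=v, m(cons)+10=w.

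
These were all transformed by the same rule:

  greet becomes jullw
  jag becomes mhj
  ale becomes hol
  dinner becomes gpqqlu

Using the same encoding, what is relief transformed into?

The shift depends on letter class: consonant g→j is +3, but vowel e→l is +7. Vowels shift forward by 7 and consonants shift forward by 3.
On relief: r(cons)+3=u, e(vowel)+7=l, l(cons)+3=o, i(vowel)+7=p, e(vowel)+7=l, f(cons)+3=i.

ulopli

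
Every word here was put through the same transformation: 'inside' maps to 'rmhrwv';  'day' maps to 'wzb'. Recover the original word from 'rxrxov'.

Each pair mirrors across the alphabet (i↔r, n↔m, s↔h): positions sum to 25. Letters are reflected about the middle of the alphabet (position → 25−position): Atbash.
Undoing it on rxrxov: r↔i, x↔c, r↔i, x↔c, o↔l, v↔e.

icicle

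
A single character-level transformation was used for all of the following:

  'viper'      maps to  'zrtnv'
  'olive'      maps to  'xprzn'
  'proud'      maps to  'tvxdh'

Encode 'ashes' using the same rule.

The shift depends on letter class: consonant v→z is +4, but vowel i→r is +9. Two shifts are in play — +9 for a/e/i/o/u, +4 for every other letter.
For ashes: a(vowel)+9=j, s(cons)+4=w, h(cons)+4=l, e(vowel)+9=n, s(cons)+4=w.

jwlnw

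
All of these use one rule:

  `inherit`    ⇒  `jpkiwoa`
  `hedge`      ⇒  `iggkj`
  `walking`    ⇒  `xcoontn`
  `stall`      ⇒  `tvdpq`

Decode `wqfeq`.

vocal

In inherit: i→j is +1, n→p is +2, h→k is +3, e→i is +4 — the shift increases by 1 each position. Letter i (0-indexed) is shifted by i+1, so successive shifts are 1, 2, 3, ….
Decoding wqfeq: w−1=v, q−2=o, f−3=c, e−4=a, q−5=l.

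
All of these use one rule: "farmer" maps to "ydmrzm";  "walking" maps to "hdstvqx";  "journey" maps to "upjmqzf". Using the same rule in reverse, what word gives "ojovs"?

pupil

f(5)→y(24) and a(0)→d(3) fit y≡25x+3 (mod 26); the inverse of 25 mod 26 is 25. Each letter's alphabet position (a=0..z=25) is mapped through 25·x+3 mod 26 — an affine cipher.
Decoding ojovs: o(14)→25·(14−3)≡15=p; j(9)→25·(9−3)≡20=u; o(14)→25·(14−3)≡15=p; v(21)→25·(21−3)≡8=i; s(18)→25·(18−3)≡11=l (all mod 26).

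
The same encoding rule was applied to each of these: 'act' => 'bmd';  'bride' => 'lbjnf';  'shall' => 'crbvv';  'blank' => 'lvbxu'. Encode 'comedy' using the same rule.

mpwfni

The shift depends on letter class: consonant c→m is +10, but vowel a→b is +1. Vowels shift forward by 1 and consonants shift forward by 10.
Applying it to comedy: c(cons)+10=m, o(vowel)+1=p, m(cons)+10=w, e(vowel)+1=f, d(cons)+10=n, y(cons)+10=i.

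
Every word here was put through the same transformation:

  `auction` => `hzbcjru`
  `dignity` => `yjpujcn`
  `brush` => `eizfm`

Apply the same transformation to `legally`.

a(0)→h(7) and u(20)→z(25) fit y≡23x+7 (mod 26); the inverse of 23 mod 26 is 17. Treating letters as 0–25, the rule is x ↦ 23x + 7 (mod 26).
For legally: l(11)→23·11+7≡0=a; e(4)→23·4+7≡21=v; g(6)→23·6+7≡15=p; a(0)→23·0+7≡7=h; l(11)→23·11+7≡0=a; l(11)→23·11+7≡0=a; y(24)→23·24+7≡13=n (all mod 26).

avphaan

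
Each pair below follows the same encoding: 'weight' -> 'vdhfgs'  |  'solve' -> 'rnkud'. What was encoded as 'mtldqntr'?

Compare letters: w→v is +25, e→d is +25, i→h is +25 — a constant shift. This is a Caesar cipher with shift 25.
Reversing it on mtldqntr: m−25=n, t−25=u, l−25=m, d−25=e, q−25=r, n−25=o, t−25=u, r−25=s.

numerous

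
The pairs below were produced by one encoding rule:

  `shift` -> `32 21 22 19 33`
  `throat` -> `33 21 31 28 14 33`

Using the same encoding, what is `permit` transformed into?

Letters become their 1-based position plus 13 (so a→14, b→15, …).
On permit: p=16→29, e=5→18, r=18→31, m=13→26, i=9→22, t=20→33.

29 18 31 26 22 33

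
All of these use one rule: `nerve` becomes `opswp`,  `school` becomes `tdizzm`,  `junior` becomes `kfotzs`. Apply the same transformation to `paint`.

qltou

The shift depends on letter class: consonant n→o is +1, but vowel e→p is +11. Two shifts are in play — +11 for a/e/i/o/u, +1 for every other letter.
For paint: p(cons)+1=q, a(vowel)+11=l, i(vowel)+11=t, n(cons)+1=o, t(cons)+1=u.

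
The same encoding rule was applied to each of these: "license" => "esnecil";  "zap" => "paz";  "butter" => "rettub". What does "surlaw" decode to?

walrus

The output letters match the input read backwards: license reversed is esnecil. It's just the letters in reverse order.
Decoding surlaw: then reverse → walrus.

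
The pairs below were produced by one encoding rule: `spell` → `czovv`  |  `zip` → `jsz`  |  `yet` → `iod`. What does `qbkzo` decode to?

Compare letters: s→c is +10, p→z is +10, e→o is +10 — a constant shift. Every letter moves 10 places later in the alphabet, wrapping around z→a.
Decoding qbkzo: q−10=g, b−10=r, k−10=a, z−10=p, o−10=e.

grape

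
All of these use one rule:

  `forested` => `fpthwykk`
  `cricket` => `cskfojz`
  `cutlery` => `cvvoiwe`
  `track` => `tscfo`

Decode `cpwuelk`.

In forested: f→f is +0, o→p is +1, r→t is +2, e→h is +3 — the shift increases by 1 each position. Letter i (0-indexed) is shifted by i+0, so successive shifts are 0, 1, 2, ….
Undoing it on cpwuelk: c−0=c, p−1=o, w−2=u, u−3=r, e−4=a, l−5=g, k−6=e.

courage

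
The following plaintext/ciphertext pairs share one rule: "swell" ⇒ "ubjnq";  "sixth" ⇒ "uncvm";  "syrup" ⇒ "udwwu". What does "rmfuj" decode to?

Shifts by position in swell: pos 0: s→u (+2), pos 1: w→b (+5), pos 2: e→j (+5), pos 3: l→n (+2), pos 4: l→q (+5) — repeating every 3. The shifts repeat in a cycle of length 3: positions 0,1,… shift by +2, +5, +5, then the pattern repeats.
Undoing it on rmfuj: r−2=p, m−5=h, f−5=a, u−2=s, j−5=e.

phase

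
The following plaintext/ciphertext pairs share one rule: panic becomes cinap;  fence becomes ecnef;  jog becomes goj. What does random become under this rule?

modnar

It's just the letters in reverse order.
Applying it to random: reverse → modnar.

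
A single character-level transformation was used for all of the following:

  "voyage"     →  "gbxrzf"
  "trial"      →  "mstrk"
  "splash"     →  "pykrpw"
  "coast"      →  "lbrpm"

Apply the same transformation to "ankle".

v(21)→g(6) and o(14)→b(1) fit y≡23x+17 (mod 26); the inverse of 23 mod 26 is 17. Each letter's alphabet position (a=0..z=25) is mapped through 23·x+17 mod 26 — an affine cipher.
Applying it to ankle: a(0)→23·0+17≡17=r; n(13)→23·13+17≡4=e; k(10)→23·10+17≡13=n; l(11)→23·11+17≡10=k; e(4)→23·4+17≡5=f (all mod 26).

renkf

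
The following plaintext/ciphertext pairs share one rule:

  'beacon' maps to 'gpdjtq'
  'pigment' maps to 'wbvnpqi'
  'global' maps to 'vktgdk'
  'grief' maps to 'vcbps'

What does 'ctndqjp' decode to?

Treating letters as 0–25, the rule is x ↦ 3x + 3 (mod 26).
Decoding ctndqjp: c(2)→9·(2−3)≡17=r; t(19)→9·(19−3)≡14=o; n(13)→9·(13−3)≡12=m; d(3)→9·(3−3)≡0=a; q(16)→9·(16−3)≡13=n; j(9)→9·(9−3)≡2=c; p(15)→9·(15−3)≡4=e (all mod 26).

romance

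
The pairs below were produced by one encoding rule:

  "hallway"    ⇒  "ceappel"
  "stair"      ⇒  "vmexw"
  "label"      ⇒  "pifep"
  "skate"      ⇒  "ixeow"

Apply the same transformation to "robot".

xsfsv

The output letters match the input read backwards, each shifted +4: hallway reversed is yawllah. Two steps: reverse the string, then apply a Caesar shift of +4.
On robot: reverse → tobor; then shift: t+4=x, o+4=s, b+4=f, o+4=s, r+4=v.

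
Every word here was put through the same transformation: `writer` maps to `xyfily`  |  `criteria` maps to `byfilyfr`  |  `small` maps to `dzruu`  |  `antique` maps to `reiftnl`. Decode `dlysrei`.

servant

This is an affine cipher: with a=0,…,z=25, each position x becomes (5x+17) mod 26.
Decoding dlysrei: d(3)→21·(3−17)≡18=s; l(11)→21·(11−17)≡4=e; y(24)→21·(24−17)≡17=r; s(18)→21·(18−17)≡21=v; r(17)→21·(17−17)≡0=a; e(4)→21·(4−17)≡13=n; i(8)→21·(8−17)≡19=t (all mod 26).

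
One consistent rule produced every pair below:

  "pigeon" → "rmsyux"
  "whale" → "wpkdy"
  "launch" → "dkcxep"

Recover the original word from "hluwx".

p(15)→r(17) and i(8)→m(12) fit y≡23x+10 (mod 26); the inverse of 23 mod 26 is 17. Treating letters as 0–25, the rule is x ↦ 23x + 10 (mod 26).
Reversing it on hluwx: h(7)→17·(7−10)≡1=b; l(11)→17·(11−10)≡17=r; u(20)→17·(20−10)≡14=o; w(22)→17·(22−10)≡22=w; x(23)→17·(23−10)≡13=n (all mod 26).

brown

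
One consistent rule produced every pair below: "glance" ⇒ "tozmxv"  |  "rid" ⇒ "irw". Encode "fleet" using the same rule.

Each pair mirrors across the alphabet (g↔t, l↔o, a↔z): positions sum to 25. Letters are reflected about the middle of the alphabet (position → 25−position): Atbash.
On fleet: f↔u, l↔o, e↔v, e↔v, t↔g.

uovvg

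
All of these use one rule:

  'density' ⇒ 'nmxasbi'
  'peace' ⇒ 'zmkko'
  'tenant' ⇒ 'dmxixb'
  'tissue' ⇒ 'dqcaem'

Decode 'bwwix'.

roman

Shifts by position in density: pos 0: d→n (+10), pos 1: e→m (+8), pos 2: n→x (+10), pos 3: s→a (+8) — repeating every 2. A repeating key of period 2 is used — shifts +10, +8 over and over.
Reversing it on bwwix: b−10=r, w−8=o, w−10=m, i−8=a, x−10=n.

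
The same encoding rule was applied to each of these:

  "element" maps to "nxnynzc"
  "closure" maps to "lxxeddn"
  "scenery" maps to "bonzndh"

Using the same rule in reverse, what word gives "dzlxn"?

Shifts by position in element: pos 0: e→n (+9), pos 1: l→x (+12), pos 2: e→n (+9), pos 3: m→y (+12) — repeating every 2. It's a Vigenère-style cipher with numeric key [9,12]: position i shifts by key[i mod 2].
Reversing it on dzlxn: d−9=u, z−12=n, l−9=c, x−12=l, n−9=e.

uncle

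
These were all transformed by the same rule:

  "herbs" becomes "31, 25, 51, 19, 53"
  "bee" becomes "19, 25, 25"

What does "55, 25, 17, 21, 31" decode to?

h(#8)→31 and e(#5)→25: differences scale by 2, so n = 2·pos + 15. The formula is n = 2×(alphabet index, a=1) + 15.
Decoding 55, 25, 17, 21, 31: 55→(55−15)÷2=20=t, 25→(25−15)÷2=5=e, 17→(17−15)÷2=1=a, 21→(21−15)÷2=3=c, 31→(31−15)÷2=8=h.

teach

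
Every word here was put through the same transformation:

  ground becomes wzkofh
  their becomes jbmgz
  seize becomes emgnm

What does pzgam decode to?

Each letter's alphabet position (a=0..z=25) is mapped through 5·x+18 mod 26 — an affine cipher.
Undoing it on pzgam: p(15)→21·(15−18)≡15=p; z(25)→21·(25−18)≡17=r; g(6)→21·(6−18)≡8=i; a(0)→21·(0−18)≡12=m; m(12)→21·(12−18)≡4=e (all mod 26).

prime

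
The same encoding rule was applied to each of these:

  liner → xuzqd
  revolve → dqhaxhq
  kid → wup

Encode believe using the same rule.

Compare letters: l→x is +12, i→u is +12, n→z is +12 — a constant shift. This is a Caesar cipher with shift 12.
On believe: b+12=n, e+12=q, l+12=x, i+12=u, e+12=q, v+12=h, e+12=q.

nqxuqhq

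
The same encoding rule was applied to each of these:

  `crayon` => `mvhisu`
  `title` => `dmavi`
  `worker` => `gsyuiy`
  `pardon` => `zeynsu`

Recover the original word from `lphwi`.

blame

It's a Vigenère-style cipher with numeric key [10,4,7]: position i shifts by key[i mod 3].
Reversing it on lphwi: l−10=b, p−4=l, h−7=a, w−10=m, i−4=e.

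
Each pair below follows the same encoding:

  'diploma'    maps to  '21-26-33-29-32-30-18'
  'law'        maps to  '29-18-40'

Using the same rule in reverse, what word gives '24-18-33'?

d is letter #4 and maps to 21: an offset of 17. Each letter is replaced by its alphabet position (a=1..z=26) + 17.
Undoing it on 24-18-33: 24→(24−17)÷1=7=g, 18→(18−17)÷1=1=a, 33→(33−17)÷1=16=p.

gap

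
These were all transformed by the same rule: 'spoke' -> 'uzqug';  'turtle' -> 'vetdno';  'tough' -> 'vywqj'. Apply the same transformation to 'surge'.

Shifts by position in spoke: pos 0: s→u (+2), pos 1: p→z (+10), pos 2: o→q (+2), pos 3: k→u (+10) — repeating every 2. The shifts repeat in a cycle of length 2: positions 0,1,… shift by +2, +10, then the pattern repeats.
For surge: s+2=u, u+10=e, r+2=t, g+10=q, e+2=g.

uetqg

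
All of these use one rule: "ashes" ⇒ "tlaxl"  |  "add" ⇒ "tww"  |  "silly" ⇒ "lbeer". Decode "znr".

Compare letters: a→t is +19, s→l is +19, h→a is +19 — a constant shift. Each letter is shifted forward by 19 in the alphabet (a Caesar shift of +19).
Undoing it on znr: z−19=g, n−19=u, r−19=y.

guy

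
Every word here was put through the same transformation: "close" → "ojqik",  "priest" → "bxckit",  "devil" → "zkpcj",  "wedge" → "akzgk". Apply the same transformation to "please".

Each letter's alphabet position (a=0..z=25) is mapped through 11·x+18 mod 26 — an affine cipher.
Applying it to please: p(15)→11·15+18≡1=b; l(11)→11·11+18≡9=j; e(4)→11·4+18≡10=k; a(0)→11·0+18≡18=s; s(18)→11·18+18≡8=i; e(4)→11·4+18≡10=k (all mod 26).

bjksik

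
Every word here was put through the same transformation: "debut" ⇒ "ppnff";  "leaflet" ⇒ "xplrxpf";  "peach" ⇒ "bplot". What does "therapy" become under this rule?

ftpdlbk

The shift depends on letter class: consonant d→p is +12, but vowel e→p is +11. The rule splits by letter class: vowels +11, consonants +12.
Applying it to therapy: t(cons)+12=f, h(cons)+12=t, e(vowel)+11=p, r(cons)+12=d, a(vowel)+11=l, p(cons)+12=b, y(cons)+12=k.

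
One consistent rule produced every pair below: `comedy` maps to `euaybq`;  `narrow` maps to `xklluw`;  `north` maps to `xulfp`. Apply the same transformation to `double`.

Treating letters as 0–25, the rule is x ↦ 23x + 10 (mod 26).
On double: d(3)→23·3+10≡1=b; o(14)→23·14+10≡20=u; u(20)→23·20+10≡2=c; b(1)→23·1+10≡7=h; l(11)→23·11+10≡3=d; e(4)→23·4+10≡24=y (all mod 26).

buchdy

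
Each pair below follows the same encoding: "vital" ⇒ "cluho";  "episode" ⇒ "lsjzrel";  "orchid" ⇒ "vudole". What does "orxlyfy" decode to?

Shifts by position in vital: pos 0: v→c (+7), pos 1: i→l (+3), pos 2: t→u (+1), pos 3: a→h (+7), pos 4: l→o (+3) — repeating every 3. The shifts repeat in a cycle of length 3: positions 0,1,… shift by +7, +3, +1, then the pattern repeats.
Undoing it on orxlyfy: o−7=h, r−3=o, x−1=w, l−7=e, y−3=v, f−1=e, y−7=r.

however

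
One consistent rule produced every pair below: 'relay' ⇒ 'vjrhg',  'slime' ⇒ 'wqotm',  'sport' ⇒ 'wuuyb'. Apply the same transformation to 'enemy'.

isktg

Letter i (0-indexed) is shifted by i+4, so successive shifts are 4, 5, 6, ….
On enemy: e+4=i, n+5=s, e+6=k, m+7=t, y+8=g.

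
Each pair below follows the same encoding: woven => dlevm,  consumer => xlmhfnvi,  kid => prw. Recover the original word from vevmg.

Each pair mirrors across the alphabet (w↔d, o↔l, v↔e): positions sum to 25. Letters are reflected about the middle of the alphabet (position → 25−position): Atbash.
Undoing it on vevmg: v↔e, e↔v, v↔e, m↔n, g↔t.

event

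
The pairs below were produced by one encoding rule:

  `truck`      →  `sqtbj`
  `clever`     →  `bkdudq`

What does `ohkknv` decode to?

Compare letters: t→s is +25, r→q is +25, u→t is +25 — a constant shift. It's a constant shift of +25 (ROT25).
Decoding ohkknv: o−25=p, h−25=i, k−25=l, k−25=l, n−25=o, v−25=w.

pillow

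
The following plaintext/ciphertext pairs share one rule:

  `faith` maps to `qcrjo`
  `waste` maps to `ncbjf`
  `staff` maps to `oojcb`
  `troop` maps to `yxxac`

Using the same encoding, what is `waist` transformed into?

cbrjf

The output letters match the input read backwards, each shifted +9: faith reversed is htiaf. Read the word backwards and shift each letter +9.
For waist: reverse → tsiaw; then shift: t+9=c, s+9=b, i+9=r, a+9=j, w+9=f.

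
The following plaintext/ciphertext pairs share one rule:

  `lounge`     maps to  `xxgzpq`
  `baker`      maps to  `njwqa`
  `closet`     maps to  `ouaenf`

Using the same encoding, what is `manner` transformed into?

yjzznd

Shifts by position in lounge: pos 0: l→x (+12), pos 1: o→x (+9), pos 2: u→g (+12), pos 3: n→z (+12), pos 4: g→p (+9), pos 5: e→q (+12) — repeating every 3. A repeating key of period 3 is used — shifts +12, +9, +12 over and over.
For manner: m+12=y, a+9=j, n+12=z, n+12=z, e+9=n, r+12=d.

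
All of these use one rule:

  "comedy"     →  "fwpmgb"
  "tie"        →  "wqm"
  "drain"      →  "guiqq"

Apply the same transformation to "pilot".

The shift depends on letter class: consonant c→f is +3, but vowel o→w is +8. The rule splits by letter class: vowels +8, consonants +3.
On pilot: p(cons)+3=s, i(vowel)+8=q, l(cons)+3=o, o(vowel)+8=w, t(cons)+3=w.

sqoww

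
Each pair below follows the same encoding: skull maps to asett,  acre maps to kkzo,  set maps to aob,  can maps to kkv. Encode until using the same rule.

The shift depends on letter class: consonant s→a is +8, but vowel u→e is +10. The rule splits by letter class: vowels +10, consonants +8.
On until: u(vowel)+10=e, n(cons)+8=v, t(cons)+8=b, i(vowel)+10=s, l(cons)+8=t.

evbst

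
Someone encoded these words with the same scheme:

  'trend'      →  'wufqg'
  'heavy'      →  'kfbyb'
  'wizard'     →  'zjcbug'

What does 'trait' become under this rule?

wubjw

Two shifts are in play — +1 for a/e/i/o/u, +3 for every other letter.
Applying it to trait: t(cons)+3=w, r(cons)+3=u, a(vowel)+1=b, i(vowel)+1=j, t(cons)+3=w.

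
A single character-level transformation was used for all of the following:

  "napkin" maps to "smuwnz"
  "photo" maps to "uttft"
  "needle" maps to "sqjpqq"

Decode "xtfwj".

shake

It's a Vigenère-style cipher with numeric key [5,12]: position i shifts by key[i mod 2].
Reversing it on xtfwj: x−5=s, t−12=h, f−5=a, w−12=k, j−5=e.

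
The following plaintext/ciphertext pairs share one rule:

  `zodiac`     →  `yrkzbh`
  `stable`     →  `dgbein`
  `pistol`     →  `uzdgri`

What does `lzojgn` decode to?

z(25)→y(24) and o(14)→r(17) fit y≡3x+1 (mod 26); the inverse of 3 mod 26 is 9. Treating letters as 0–25, the rule is x ↦ 3x + 1 (mod 26).
Undoing it on lzojgn: l(11)→9·(11−1)≡12=m; z(25)→9·(25−1)≡8=i; o(14)→9·(14−1)≡13=n; j(9)→9·(9−1)≡20=u; g(6)→9·(6−1)≡19=t; n(13)→9·(13−1)≡4=e (all mod 26).

minute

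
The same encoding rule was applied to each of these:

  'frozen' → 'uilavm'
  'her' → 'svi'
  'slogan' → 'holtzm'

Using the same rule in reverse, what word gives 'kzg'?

Each pair mirrors across the alphabet (f↔u, r↔i, o↔l): positions sum to 25. Each letter is replaced by its mirror in the alphabet: a↔z, b↔y, c↔x, and so on (the Atbash cipher).
Decoding kzg: k↔p, z↔a, g↔t.

pat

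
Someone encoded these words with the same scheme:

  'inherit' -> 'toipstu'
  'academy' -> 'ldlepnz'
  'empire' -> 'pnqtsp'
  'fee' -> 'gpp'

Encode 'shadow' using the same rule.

tilezx

The shift depends on letter class: consonant n→o is +1, but vowel i→t is +11. The rule splits by letter class: vowels +11, consonants +1.
Applying it to shadow: s(cons)+1=t, h(cons)+1=i, a(vowel)+11=l, d(cons)+1=e, o(vowel)+11=z, w(cons)+1=x.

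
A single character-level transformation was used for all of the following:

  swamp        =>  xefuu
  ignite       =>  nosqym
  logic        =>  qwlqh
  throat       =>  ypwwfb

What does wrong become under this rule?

Shifts by position in swamp: pos 0: s→x (+5), pos 1: w→e (+8), pos 2: a→f (+5), pos 3: m→u (+8) — repeating every 2. A repeating key of period 2 is used — shifts +5, +8 over and over.
For wrong: w+5=b, r+8=z, o+5=t, n+8=v, g+5=l.

bztvl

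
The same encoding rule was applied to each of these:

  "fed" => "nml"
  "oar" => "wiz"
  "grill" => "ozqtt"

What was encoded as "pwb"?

hot

Each letter is shifted forward by 8 in the alphabet (a Caesar shift of +8).
Reversing it on pwb: p−8=h, w−8=o, b−8=t.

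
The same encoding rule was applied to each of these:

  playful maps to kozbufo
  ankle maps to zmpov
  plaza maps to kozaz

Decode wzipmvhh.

darkness

Letters are reflected about the middle of the alphabet (position → 25−position): Atbash.
Decoding wzipmvhh: w↔d, z↔a, i↔r, p↔k, m↔n, v↔e, h↔s, h↔s.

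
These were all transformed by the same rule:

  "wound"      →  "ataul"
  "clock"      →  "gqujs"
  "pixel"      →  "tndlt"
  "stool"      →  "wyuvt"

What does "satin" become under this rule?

In wound: w→a is +4, o→t is +5, u→a is +6, n→u is +7 — the shift increases by 1 each position. The shift increases by 1 at each position, starting from +4: 4, 5, 6, ….
For satin: s+4=w, a+5=f, t+6=z, i+7=p, n+8=v.

wfzpv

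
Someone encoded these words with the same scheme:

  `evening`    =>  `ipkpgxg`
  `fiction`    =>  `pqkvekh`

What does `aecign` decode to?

The output letters match the input read backwards, each shifted +2: evening reversed is gnineve. Read the word backwards and shift each letter +2.
Undoing it on aecign: shift back: a−2=y, e−2=c, c−2=a, i−2=g, g−2=e, n−2=l → ycagel; then reverse → legacy.

legacy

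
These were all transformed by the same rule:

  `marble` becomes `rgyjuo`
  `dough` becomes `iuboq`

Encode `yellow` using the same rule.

In marble: m→r is +5, a→g is +6, r→y is +7, b→j is +8 — the shift increases by 1 each position. Each letter shifts forward by (position + 5), i.e. 5, 6, 7, … — the shift grows by one for each successive letter.
Applying it to yellow: y+5=d, e+6=k, l+7=s, l+8=t, o+9=x, w+10=g.

dkstxg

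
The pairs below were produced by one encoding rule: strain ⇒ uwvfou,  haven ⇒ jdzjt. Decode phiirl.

In strain: s→u is +2, t→w is +3, r→v is +4, a→f is +5 — the shift increases by 1 each position. The shift increases by 1 at each position, starting from +2: 2, 3, 4, ….
Reversing it on phiirl: p−2=n, h−3=e, i−4=e, i−5=d, r−6=l, l−7=e.

needle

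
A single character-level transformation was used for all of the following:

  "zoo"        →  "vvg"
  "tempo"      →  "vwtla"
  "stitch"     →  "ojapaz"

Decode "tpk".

The output letters match the input read backwards, each shifted +7: zoo reversed is ooz. Read the word backwards and shift each letter +7.
Decoding tpk: shift back: t−7=m, p−7=i, k−7=d → mid; then reverse → dim.

dim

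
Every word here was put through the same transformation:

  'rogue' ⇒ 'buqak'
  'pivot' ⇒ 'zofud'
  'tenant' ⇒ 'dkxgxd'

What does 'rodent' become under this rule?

bunkxd

The shift depends on letter class: consonant r→b is +10, but vowel o→u is +6. The rule splits by letter class: vowels +6, consonants +10.
On rodent: r(cons)+10=b, o(vowel)+6=u, d(cons)+10=n, e(vowel)+6=k, n(cons)+10=x, t(cons)+10=d.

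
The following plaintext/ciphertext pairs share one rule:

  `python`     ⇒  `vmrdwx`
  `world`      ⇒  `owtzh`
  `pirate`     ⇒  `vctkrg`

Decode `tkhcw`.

p(15)→v(21) and y(24)→m(12) fit y≡25x+10 (mod 26); the inverse of 25 mod 26 is 25. Each letter's alphabet position (a=0..z=25) is mapped through 25·x+10 mod 26 — an affine cipher.
Undoing it on tkhcw: t(19)→25·(19−10)≡17=r; k(10)→25·(10−10)≡0=a; h(7)→25·(7−10)≡3=d; c(2)→25·(2−10)≡8=i; w(22)→25·(22−10)≡14=o (all mod 26).

radio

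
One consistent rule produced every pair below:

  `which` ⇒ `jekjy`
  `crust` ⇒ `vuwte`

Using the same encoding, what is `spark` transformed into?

mtcru

The output letters match the input read backwards, each shifted +2: which reversed is hcihw. Two steps: reverse the string, then apply a Caesar shift of +2.
For spark: reverse → kraps; then shift: k+2=m, r+2=t, a+2=c, p+2=r, s+2=u.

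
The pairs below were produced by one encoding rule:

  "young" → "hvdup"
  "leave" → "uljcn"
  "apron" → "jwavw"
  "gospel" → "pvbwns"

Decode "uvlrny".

locker

Shifts by position in young: pos 0: y→h (+9), pos 1: o→v (+7), pos 2: u→d (+9), pos 3: n→u (+7) — repeating every 2. It's a Vigenère-style cipher with numeric key [9,7]: position i shifts by key[i mod 2].
Reversing it on uvlrny: u−9=l, v−7=o, l−9=c, r−7=k, n−9=e, y−7=r.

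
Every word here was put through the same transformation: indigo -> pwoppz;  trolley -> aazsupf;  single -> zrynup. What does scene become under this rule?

It's a Vigenère-style cipher with numeric key [7,9,11]: position i shifts by key[i mod 3].
For scene: s+7=z, c+9=l, e+11=p, n+7=u, e+9=n.

zlpun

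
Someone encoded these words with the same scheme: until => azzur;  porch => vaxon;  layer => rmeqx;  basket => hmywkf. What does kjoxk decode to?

exile

Shifts by position in until: pos 0: u→a (+6), pos 1: n→z (+12), pos 2: t→z (+6), pos 3: i→u (+12) — repeating every 2. It's a Vigenère-style cipher with numeric key [6,12]: position i shifts by key[i mod 2].
Reversing it on kjoxk: k−6=e, j−12=x, o−6=i, x−12=l, k−6=e.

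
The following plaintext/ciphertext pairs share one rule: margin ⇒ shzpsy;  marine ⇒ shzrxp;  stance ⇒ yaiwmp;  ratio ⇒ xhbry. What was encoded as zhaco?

The shift increases by 1 at each position, starting from +6: 6, 7, 8, ….
Decoding zhaco: z−6=t, h−7=a, a−8=s, c−9=t, o−10=e.

taste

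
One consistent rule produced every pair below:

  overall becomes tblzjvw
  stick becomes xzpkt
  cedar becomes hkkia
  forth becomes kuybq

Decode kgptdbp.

failure

In overall: o→t is +5, v→b is +6, e→l is +7, r→z is +8 — the shift increases by 1 each position. The shift increases by 1 at each position, starting from +5: 5, 6, 7, ….
Reversing it on kgptdbp: k−5=f, g−6=a, p−7=i, t−8=l, d−9=u, b−10=r, p−11=e.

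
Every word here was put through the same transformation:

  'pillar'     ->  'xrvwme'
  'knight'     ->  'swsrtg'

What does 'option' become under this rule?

wydtaa

In pillar: p→x is +8, i→r is +9, l→v is +10, l→w is +11 — the shift increases by 1 each position. Each letter shifts forward by (position + 8), i.e. 8, 9, 10, … — the shift grows by one for each successive letter.
On option: o+8=w, p+9=y, t+10=d, i+11=t, o+12=a, n+13=a.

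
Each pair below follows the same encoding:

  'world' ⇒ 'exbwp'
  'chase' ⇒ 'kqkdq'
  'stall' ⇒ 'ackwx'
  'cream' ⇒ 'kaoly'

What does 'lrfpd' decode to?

diver

In world: w→e is +8, o→x is +9, r→b is +10, l→w is +11 — the shift increases by 1 each position. Letter i (0-indexed) is shifted by i+8, so successive shifts are 8, 9, 10, ….
Reversing it on lrfpd: l−8=d, r−9=i, f−10=v, p−11=e, d−12=r.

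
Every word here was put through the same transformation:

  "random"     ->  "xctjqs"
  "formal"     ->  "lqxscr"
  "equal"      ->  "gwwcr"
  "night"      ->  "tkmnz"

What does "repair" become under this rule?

The shift depends on letter class: consonant r→x is +6, but vowel a→c is +2. The rule splits by letter class: vowels +2, consonants +6.
For repair: r(cons)+6=x, e(vowel)+2=g, p(cons)+6=v, a(vowel)+2=c, i(vowel)+2=k, r(cons)+6=x.

xgvckx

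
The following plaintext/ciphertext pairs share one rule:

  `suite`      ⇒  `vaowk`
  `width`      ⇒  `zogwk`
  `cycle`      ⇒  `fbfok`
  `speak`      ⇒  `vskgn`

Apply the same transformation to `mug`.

paj

The shift depends on letter class: consonant s→v is +3, but vowel u→a is +6. The rule splits by letter class: vowels +6, consonants +3.
For mug: m(cons)+3=p, u(vowel)+6=a, g(cons)+3=j.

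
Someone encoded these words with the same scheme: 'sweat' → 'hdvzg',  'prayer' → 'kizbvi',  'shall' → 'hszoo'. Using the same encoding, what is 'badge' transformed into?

yzwtv

Letters are reflected about the middle of the alphabet (position → 25−position): Atbash.
For badge: b↔y, a↔z, d↔w, g↔t, e↔v.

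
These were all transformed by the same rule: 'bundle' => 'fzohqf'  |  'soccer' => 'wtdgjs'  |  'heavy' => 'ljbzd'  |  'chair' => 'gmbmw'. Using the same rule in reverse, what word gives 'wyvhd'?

study

A repeating key of period 3 is used — shifts +4, +5, +1 over and over.
Decoding wyvhd: w−4=s, y−5=t, v−1=u, h−4=d, d−5=y.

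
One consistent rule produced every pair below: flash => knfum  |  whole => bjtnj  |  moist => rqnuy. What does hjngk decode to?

chief

Shifts by position in flash: pos 0: f→k (+5), pos 1: l→n (+2), pos 2: a→f (+5), pos 3: s→u (+2) — repeating every 2. It's a Vigenère-style cipher with numeric key [5,2]: position i shifts by key[i mod 2].
Reversing it on hjngk: h−5=c, j−2=h, n−5=i, g−2=e, k−5=f.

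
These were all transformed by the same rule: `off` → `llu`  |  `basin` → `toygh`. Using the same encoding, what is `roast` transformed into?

zygux

The output letters match the input read backwards, each shifted +6: off reversed is ffo. The word is reversed, then every letter is shifted forward by 6.
For roast: reverse → tsaor; then shift: t+6=z, s+6=y, a+6=g, o+6=u, r+6=x.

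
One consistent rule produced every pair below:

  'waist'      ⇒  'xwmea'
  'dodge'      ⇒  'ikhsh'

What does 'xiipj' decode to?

The output letters match the input read backwards, each shifted +4: waist reversed is tsiaw. Two steps: reverse the string, then apply a Caesar shift of +4.
Reversing it on xiipj: shift back: x−4=t, i−4=e, i−4=e, p−4=l, j−4=f → teelf; then reverse → fleet.

fleet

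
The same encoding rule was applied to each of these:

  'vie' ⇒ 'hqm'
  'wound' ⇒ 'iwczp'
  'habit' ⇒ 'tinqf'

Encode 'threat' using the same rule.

ftdmif

The shift depends on letter class: consonant v→h is +12, but vowel i→q is +8. The rule splits by letter class: vowels +8, consonants +12.
On threat: t(cons)+12=f, h(cons)+12=t, r(cons)+12=d, e(vowel)+8=m, a(vowel)+8=i, t(cons)+12=f.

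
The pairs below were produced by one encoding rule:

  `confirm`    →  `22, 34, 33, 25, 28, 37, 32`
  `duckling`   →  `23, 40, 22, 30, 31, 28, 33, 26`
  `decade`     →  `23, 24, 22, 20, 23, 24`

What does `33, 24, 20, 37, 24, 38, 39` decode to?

nearest

c is letter #3 and maps to 22: an offset of 19. The number is (letter's place in the alphabet, a=1) + 19.
Undoing it on 33, 24, 20, 37, 24, 38, 39: 33→(33−19)÷1=14=n, 24→(24−19)÷1=5=e, 20→(20−19)÷1=1=a, 37→(37−19)÷1=18=r, 24→(24−19)÷1=5=e, 38→(38−19)÷1=19=s, 39→(39−19)÷1=20=t.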